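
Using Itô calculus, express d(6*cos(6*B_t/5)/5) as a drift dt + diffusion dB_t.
d(6*cos(6*B_t/5)/5) = (-108*cos(6*B_t/5)/125) dt + (-36*sin(6*B_t/5)/25) dB_t

Itô's formula for f(B_t) gives d f(B_t) = f'(B_t) dB_t + (1/2) f''(B_t) dt. Compute derivatives of f(x) = 6*cos(6*x/5)/5:
  f'(x)  = -36*sin(6*x/5)/25
  f''(x) = -216*cos(6*x/5)/125
Substitute x = B_t and multiply the f'' term by 1/2:
  drift     = (1/2) * (-216*cos(6*x/5)/125) evaluated at B_t = -108*cos(6*B_t/5)/125
  diffusion = (-36*sin(6*x/5)/25) evaluated at B_t = -36*sin(6*B_t/5)/25
Therefore d(6*cos(6*B_t/5)/5) = (-108*cos(6*B_t/5)/125) dt + (-36*sin(6*B_t/5)/25) dB_t.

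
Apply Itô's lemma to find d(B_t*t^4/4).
d(B_t*t^4/4) = (B_t*t^3) dt + (t^4/4) dB_t

Itô's formula for f(t, x): d f(t, B_t) = (f_t + (1/2) f_xx) dt + f_x dB_t. Compute partials of f(t, x) = t^4*x/4:
  f_t(t,x)  = t^3*x
  f_x(t,x)  = t^4/4
  f_xx(t,x) = 0
Assemble drift = f_t + (1/2) f_xx = t^3*x and diffusion = f_x = t^4/4. Substituting x = B_t:
  d(B_t*t^4/4) = (B_t*t^3) dt + (t^4/4) dB_t.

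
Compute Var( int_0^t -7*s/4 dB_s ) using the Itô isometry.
Var = 49*t^3/48

The Itô integral of a deterministic integrand f(s) has mean 0 because each increment f(s) * (B_{s+ds} - B_s) has mean 0. By the Itô isometry:
  Var( int_0^t f(s) dB_s ) = E[ (int_0^t f(s) dB_s)^2 ] = int_0^t f(s)^2 ds.
Here f(s) = -7*s/4, so f(s)^2 = 49*s^2/16. Integrate:
  int_0^t (49*s^2/16) ds = 49*t^3/48.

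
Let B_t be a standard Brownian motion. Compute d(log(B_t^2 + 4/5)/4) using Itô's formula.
d(log(B_t^2 + 4/5)/4) = (5*(4 - 5*B_t^2)/(4*(5*B_t^2 + 4)^2)) dt + (5*B_t/(2*(5*B_t^2 + 4))) dB_t

Itô's formula for f(B_t) gives d f(B_t) = f'(B_t) dB_t + (1/2) f''(B_t) dt. Compute derivatives of f(x) = log(x^2 + 4/5)/4:
  f'(x)  = 5*x/(2*(5*x^2 + 4))
  f''(x) = 5*(4 - 5*x^2)/(2*(5*x^2 + 4)^2)
Substitute x = B_t and multiply the f'' term by 1/2:
  drift     = (1/2) * (5*(4 - 5*x^2)/(2*(5*x^2 + 4)^2)) evaluated at B_t = 5*(4 - 5*B_t^2)/(4*(5*B_t^2 + 4)^2)
  diffusion = (5*x/(2*(5*x^2 + 4))) evaluated at B_t = 5*B_t/(2*(5*B_t^2 + 4))
Therefore d(log(B_t^2 + 4/5)/4) = (5*(4 - 5*B_t^2)/(4*(5*B_t^2 + 4)^2)) dt + (5*B_t/(2*(5*B_t^2 + 4))) dB_t.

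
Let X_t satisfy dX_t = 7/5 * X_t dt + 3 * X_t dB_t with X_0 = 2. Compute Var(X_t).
Var(X_t) = 4*(exp(9*t) - 1)*exp(14*t/5)

For GBM dX = mu X dt + sigma X dB with X_0 = x_0, apply Itô to Y = log X: dY = (mu - sigma^2/2) dt + sigma dB, so Y_t = log(x_0) + (mu - sigma^2/2) t + sigma B_t and hence X_t = x_0 * exp((mu - sigma^2/2) t + sigma B_t).
With mu = 7/5, sigma = 3, x_0 = 2, this gives:
  X_t = 2 * exp((-31/10) * t + (3) * B_t).
Since sigma*B_t ~ Normal(0, sigma^2 t), E[exp(sigma*B_t)] = exp(sigma^2 t / 2); so E[X_t] = x_0 * exp((mu - sigma^2/2) t) * exp(sigma^2 t / 2) = x_0 * exp(mu t) = 2*exp(7*t/5).
Var(X_t) = E[X_t^2] - (E[X_t])^2 = x_0^2 * exp(2 mu t) * (exp(sigma^2 t) - 1) = 4*(exp(9*t) - 1)*exp(14*t/5).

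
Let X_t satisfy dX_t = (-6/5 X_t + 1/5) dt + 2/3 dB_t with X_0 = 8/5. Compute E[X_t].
E[X_t] = 1/6 + 43*exp(-6*t/5)/30

Taking expectations and using E[dB_t] = 0, the mean m(t) = E[X_t] satisfies the ODE m'(t) = a m(t) + b with m(0) = x_0. With a = -6/5, b = 1/5, x_0 = 8/5, the solution is
  m(t) = x_0 * exp(a t) + (b/a) * (exp(a t) - 1)
       = (8/5) * exp((-6/5) t) + ((1/5)/(-6/5)) * (exp((-6/5) t) - 1)
       = 1/6 + 43*exp(-6*t/5)/30.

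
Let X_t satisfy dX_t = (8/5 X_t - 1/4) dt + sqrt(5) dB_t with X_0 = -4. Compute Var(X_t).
Var(X_t) = 25*exp(16*t/5)/16 - 25/16

The variance V(t) = Var(X_t) satisfies V'(t) = 2 a V(t) + c^2 with V(0) = 0 (drift coefficient is linear in X, diffusion is constant). With a = 8/5, c = sqrt(5), the solution is
  V(t) = (c^2 / (2 a)) * (exp(2 a t) - 1)
       = (sqrt(5)^2 / (2*(8/5))) * (exp((16/5) t) - 1)
       = 25*exp(16*t/5)/16 - 25/16.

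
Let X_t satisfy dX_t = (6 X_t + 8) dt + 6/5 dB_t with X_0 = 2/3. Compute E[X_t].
E[X_t] = 2*exp(6*t) - 4/3

Taking expectations and using E[dB_t] = 0, the mean m(t) = E[X_t] satisfies the ODE m'(t) = a m(t) + b with m(0) = x_0. With a = 6, b = 8, x_0 = 2/3, the solution is
  m(t) = x_0 * exp(a t) + (b/a) * (exp(a t) - 1)
       = (2/3) * exp(6 t) + (8/6) * (exp(6 t) - 1)
       = 2*exp(6*t) - 4/3.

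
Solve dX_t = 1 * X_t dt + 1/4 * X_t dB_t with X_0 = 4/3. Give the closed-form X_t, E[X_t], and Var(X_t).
X_t = 4/3 * exp((31/32) t + (1/4) B_t); E[X_t] = 4*exp(t)/3; Var(X_t) = 16*(exp(t/16) - 1)*exp(2*t)/9

For GBM dX = mu X dt + sigma X dB with X_0 = x_0, apply Itô to Y = log X: dY = (mu - sigma^2/2) dt + sigma dB, so Y_t = log(x_0) + (mu - sigma^2/2) t + sigma B_t and hence X_t = x_0 * exp((mu - sigma^2/2) t + sigma B_t).
With mu = 1, sigma = 1/4, x_0 = 4/3, this gives:
  X_t = 4/3 * exp((31/32) * t + (1/4) * B_t).
Since sigma*B_t ~ Normal(0, sigma^2 t), E[exp(sigma*B_t)] = exp(sigma^2 t / 2); so E[X_t] = x_0 * exp((mu - sigma^2/2) t) * exp(sigma^2 t / 2) = x_0 * exp(mu t) = 4*exp(t)/3.
Var(X_t) = E[X_t^2] - (E[X_t])^2 = x_0^2 * exp(2 mu t) * (exp(sigma^2 t) - 1) = 16*(exp(t/16) - 1)*exp(2*t)/9.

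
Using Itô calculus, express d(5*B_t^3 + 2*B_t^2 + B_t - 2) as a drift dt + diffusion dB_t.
d(5*B_t^3 + 2*B_t^2 + B_t - 2) = (15*B_t + 2) dt + (15*B_t^2 + 4*B_t + 1) dB_t

Itô's formula for f(B_t) gives d f(B_t) = f'(B_t) dB_t + (1/2) f''(B_t) dt. Compute derivatives of f(x) = 5*x^3 + 2*x^2 + x - 2:
  f'(x)  = 15*x^2 + 4*x + 1
  f''(x) = 30*x + 4
Substitute x = B_t and multiply the f'' term by 1/2:
  drift     = (1/2) * (30*x + 4) evaluated at B_t = 15*B_t + 2
  diffusion = (15*x^2 + 4*x + 1) evaluated at B_t = 15*B_t^2 + 4*B_t + 1
Therefore d(5*B_t^3 + 2*B_t^2 + B_t - 2) = (15*B_t + 2) dt + (15*B_t^2 + 4*B_t + 1) dB_t.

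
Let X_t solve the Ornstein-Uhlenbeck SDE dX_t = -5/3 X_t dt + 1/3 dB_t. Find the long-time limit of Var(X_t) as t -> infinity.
lim Var(X_t) = 1/30

The OU SDE dX = -theta X dt + sigma dB admits the integrating factor exp(theta t): d(exp(theta t) X_t) = sigma exp(theta t) dB_t. Integrating from 0 to t gives X_t = x_0 * exp(-theta t) + sigma * int_0^t exp(-theta (t-s)) dB_s for any initial x_0. The Itô integral has variance (by the Itô isometry) sigma^2 * int_0^t exp(-2 theta (t - s)) ds = sigma^2 * (1 - exp(-2 theta t)) / (2 theta), independent of x_0.
With theta = 5/3, sigma = 1/3:
  Var(X_t) = (1/3)^2 * (1 - exp(-2*5/3 t)) / (2 * 5/3) = 1/30 - exp(-10*t/3)/30.
As t -> infinity, exp(-2*5/3 t) -> 0, so the stationary variance is sigma^2 / (2 theta) = 1/30.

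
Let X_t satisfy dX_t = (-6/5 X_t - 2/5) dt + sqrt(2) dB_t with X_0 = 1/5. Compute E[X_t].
E[X_t] = -1/3 + 8*exp(-6*t/5)/15

Taking expectations and using E[dB_t] = 0, the mean m(t) = E[X_t] satisfies the ODE m'(t) = a m(t) + b with m(0) = x_0. With a = -6/5, b = -2/5, x_0 = 1/5, the solution is
  m(t) = x_0 * exp(a t) + (b/a) * (exp(a t) - 1)
       = (1/5) * exp((-6/5) t) + ((-2/5)/(-6/5)) * (exp((-6/5) t) - 1)
       = -1/3 + 8*exp(-6*t/5)/15.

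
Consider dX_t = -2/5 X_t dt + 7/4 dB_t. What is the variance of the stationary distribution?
lim Var(X_t) = 245/64

The OU SDE dX = -theta X dt + sigma dB admits the integrating factor exp(theta t): d(exp(theta t) X_t) = sigma exp(theta t) dB_t. Integrating from 0 to t gives X_t = x_0 * exp(-theta t) + sigma * int_0^t exp(-theta (t-s)) dB_s for any initial x_0. The Itô integral has variance (by the Itô isometry) sigma^2 * int_0^t exp(-2 theta (t - s)) ds = sigma^2 * (1 - exp(-2 theta t)) / (2 theta), independent of x_0.
With theta = 2/5, sigma = 7/4:
  Var(X_t) = (7/4)^2 * (1 - exp(-2*2/5 t)) / (2 * 2/5) = 245/64 - 245*exp(-4*t/5)/64.
As t -> infinity, exp(-2*2/5 t) -> 0, so the stationary variance is sigma^2 / (2 theta) = 245/64.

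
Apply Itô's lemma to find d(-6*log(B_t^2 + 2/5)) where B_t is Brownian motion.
d(-6*log(B_t^2 + 2/5)) = (30*(5*B_t^2 - 2)/(5*B_t^2 + 2)^2) dt + (-60*B_t/(5*B_t^2 + 2)) dB_t

Itô's formula for f(B_t) gives d f(B_t) = f'(B_t) dB_t + (1/2) f''(B_t) dt. Compute derivatives of f(x) = -6*log(x^2 + 2/5):
  f'(x)  = -60*x/(5*x^2 + 2)
  f''(x) = 60*(5*x^2 - 2)/(5*x^2 + 2)^2
Substitute x = B_t and multiply the f'' term by 1/2:
  drift     = (1/2) * (60*(5*x^2 - 2)/(5*x^2 + 2)^2) evaluated at B_t = 30*(5*B_t^2 - 2)/(5*B_t^2 + 2)^2
  diffusion = (-60*x/(5*x^2 + 2)) evaluated at B_t = -60*B_t/(5*B_t^2 + 2)
Therefore d(-6*log(B_t^2 + 2/5)) = (30*(5*B_t^2 - 2)/(5*B_t^2 + 2)^2) dt + (-60*B_t/(5*B_t^2 + 2)) dB_t.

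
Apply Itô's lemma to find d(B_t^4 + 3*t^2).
d(B_t^4 + 3*t^2) = (6*B_t^2 + 6*t) dt + (4*B_t^3) dB_t

Itô's formula for f(t, x): d f(t, B_t) = (f_t + (1/2) f_xx) dt + f_x dB_t. Compute partials of f(t, x) = 3*t^2 + x^4:
  f_t(t,x)  = 6*t
  f_x(t,x)  = 4*x^3
  f_xx(t,x) = 12*x^2
Assemble drift = f_t + (1/2) f_xx = 6*t + 6*x^2 and diffusion = f_x = 4*x^3. Substituting x = B_t:
  d(B_t^4 + 3*t^2) = (6*B_t^2 + 6*t) dt + (4*B_t^3) dB_t.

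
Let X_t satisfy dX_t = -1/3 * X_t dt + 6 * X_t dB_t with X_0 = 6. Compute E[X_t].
E[X_t] = 6*exp(-t/3)

For GBM dX = mu X dt + sigma X dB with X_0 = x_0, apply Itô to Y = log X: dY = (mu - sigma^2/2) dt + sigma dB, so Y_t = log(x_0) + (mu - sigma^2/2) t + sigma B_t and hence X_t = x_0 * exp((mu - sigma^2/2) t + sigma B_t).
With mu = -1/3, sigma = 6, x_0 = 6, this gives:
  X_t = 6 * exp((-55/3) * t + (6) * B_t).
Since sigma*B_t ~ Normal(0, sigma^2 t), E[exp(sigma*B_t)] = exp(sigma^2 t / 2); so E[X_t] = x_0 * exp((mu - sigma^2/2) t) * exp(sigma^2 t / 2) = x_0 * exp(mu t) = 6*exp(-t/3).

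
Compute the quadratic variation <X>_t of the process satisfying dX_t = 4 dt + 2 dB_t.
<X>_t = 4*t

For an Itô process dX_t = a(t) dt + b(t) dB_t, the quadratic variation is <X>_t = int_0^t b(s)^2 ds (the drift term does not contribute). Here b(s) = 2, so
  b(s)^2 = 4.
Integrating from 0 to t:
  <X>_t = int_0^t (4) ds = 4*t.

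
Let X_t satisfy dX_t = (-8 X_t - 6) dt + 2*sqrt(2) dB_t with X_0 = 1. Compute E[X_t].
E[X_t] = -3/4 + 7*exp(-8*t)/4

Taking expectations and using E[dB_t] = 0, the mean m(t) = E[X_t] satisfies the ODE m'(t) = a m(t) + b with m(0) = x_0. With a = -8, b = -6, x_0 = 1, the solution is
  m(t) = x_0 * exp(a t) + (b/a) * (exp(a t) - 1)
       = 1 * exp((-8) t) + ((-6)/(-8)) * (exp((-8) t) - 1)
       = -3/4 + 7*exp(-8*t)/4.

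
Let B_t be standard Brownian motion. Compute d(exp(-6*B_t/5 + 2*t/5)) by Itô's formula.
d(exp(-6*B_t/5 + 2*t/5)) = (28*exp(-6*B_t/5 + 2*t/5)/25) dt + (-6*exp(-6*B_t/5 + 2*t/5)/5) dB_t

Itô's formula for f(t, x): d f(t, B_t) = (f_t + (1/2) f_xx) dt + f_x dB_t. Compute partials of f(t, x) = exp(2*t/5 - 6*x/5):
  f_t(t,x)  = 2*exp(2*t/5 - 6*x/5)/5
  f_x(t,x)  = -6*exp(2*t/5 - 6*x/5)/5
  f_xx(t,x) = 36*exp(2*t/5 - 6*x/5)/25
Assemble drift = f_t + (1/2) f_xx = 28*exp(2*t/5 - 6*x/5)/25 and diffusion = f_x = -6*exp(2*t/5 - 6*x/5)/5. Substituting x = B_t:
  d(exp(-6*B_t/5 + 2*t/5)) = (28*exp(-6*B_t/5 + 2*t/5)/25) dt + (-6*exp(-6*B_t/5 + 2*t/5)/5) dB_t.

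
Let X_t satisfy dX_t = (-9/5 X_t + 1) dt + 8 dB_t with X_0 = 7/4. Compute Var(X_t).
Var(X_t) = 160/9 - 160*exp(-18*t/5)/9

The variance V(t) = Var(X_t) satisfies V'(t) = 2 a V(t) + c^2 with V(0) = 0 (drift coefficient is linear in X, diffusion is constant). With a = -9/5, c = 8, the solution is
  V(t) = (c^2 / (2 a)) * (exp(2 a t) - 1)
       = (8^2 / (2*(-9/5))) * (exp((-18/5) t) - 1)
       = 160/9 - 160*exp(-18*t/5)/9.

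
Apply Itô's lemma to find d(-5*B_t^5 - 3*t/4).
d(-5*B_t^5 - 3*t/4) = (-50*B_t^3 - 3/4) dt + (-25*B_t^4) dB_t

Itô's formula for f(t, x): d f(t, B_t) = (f_t + (1/2) f_xx) dt + f_x dB_t. Compute partials of f(t, x) = -3*t/4 - 5*x^5:
  f_t(t,x)  = -3/4
  f_x(t,x)  = -25*x^4
  f_xx(t,x) = -100*x^3
Assemble drift = f_t + (1/2) f_xx = -50*x^3 - 3/4 and diffusion = f_x = -25*x^4. Substituting x = B_t:
  d(-5*B_t^5 - 3*t/4) = (-50*B_t^3 - 3/4) dt + (-25*B_t^4) dB_t.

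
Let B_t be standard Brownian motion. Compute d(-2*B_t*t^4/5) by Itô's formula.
d(-2*B_t*t^4/5) = (-8*B_t*t^3/5) dt + (-2*t^4/5) dB_t

Itô's formula for f(t, x): d f(t, B_t) = (f_t + (1/2) f_xx) dt + f_x dB_t. Compute partials of f(t, x) = -2*t^4*x/5:
  f_t(t,x)  = -8*t^3*x/5
  f_x(t,x)  = -2*t^4/5
  f_xx(t,x) = 0
Assemble drift = f_t + (1/2) f_xx = -8*t^3*x/5 and diffusion = f_x = -2*t^4/5. Substituting x = B_t:
  d(-2*B_t*t^4/5) = (-8*B_t*t^3/5) dt + (-2*t^4/5) dB_t.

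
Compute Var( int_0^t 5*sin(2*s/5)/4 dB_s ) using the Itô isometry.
Var = 25*t/32 - 125*sin(4*t/5)/128

The Itô integral of a deterministic integrand f(s) has mean 0 because each increment f(s) * (B_{s+ds} - B_s) has mean 0. By the Itô isometry:
  Var( int_0^t f(s) dB_s ) = E[ (int_0^t f(s) dB_s)^2 ] = int_0^t f(s)^2 ds.
Here f(s) = 5*sin(2*s/5)/4, so f(s)^2 = 25*sin(2*s/5)^2/16. Integrate:
  int_0^t (25*sin(2*s/5)^2/16) ds = 25*t/32 - 125*sin(4*t/5)/128.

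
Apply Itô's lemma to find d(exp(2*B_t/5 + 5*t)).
d(exp(2*B_t/5 + 5*t)) = (127*exp(2*B_t/5 + 5*t)/25) dt + (2*exp(2*B_t/5 + 5*t)/5) dB_t

Itô's formula for f(t, x): d f(t, B_t) = (f_t + (1/2) f_xx) dt + f_x dB_t. Compute partials of f(t, x) = exp(5*t + 2*x/5):
  f_t(t,x)  = 5*exp(5*t + 2*x/5)
  f_x(t,x)  = 2*exp(5*t + 2*x/5)/5
  f_xx(t,x) = 4*exp(5*t + 2*x/5)/25
Assemble drift = f_t + (1/2) f_xx = 127*exp(5*t + 2*x/5)/25 and diffusion = f_x = 2*exp(5*t + 2*x/5)/5. Substituting x = B_t:
  d(exp(2*B_t/5 + 5*t)) = (127*exp(2*B_t/5 + 5*t)/25) dt + (2*exp(2*B_t/5 + 5*t)/5) dB_t.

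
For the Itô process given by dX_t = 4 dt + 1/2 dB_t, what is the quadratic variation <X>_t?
<X>_t = t/4

For an Itô process dX_t = a(t) dt + b(t) dB_t, the quadratic variation is <X>_t = int_0^t b(s)^2 ds (the drift term does not contribute). Here b(s) = 1/2, so
  b(s)^2 = 1/4.
Integrating from 0 to t:
  <X>_t = int_0^t (1/4) ds = t/4.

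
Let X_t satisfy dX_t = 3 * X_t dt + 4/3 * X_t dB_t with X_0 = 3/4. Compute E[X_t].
E[X_t] = 3*exp(3*t)/4

For GBM dX = mu X dt + sigma X dB with X_0 = x_0, apply Itô to Y = log X: dY = (mu - sigma^2/2) dt + sigma dB, so Y_t = log(x_0) + (mu - sigma^2/2) t + sigma B_t and hence X_t = x_0 * exp((mu - sigma^2/2) t + sigma B_t).
With mu = 3, sigma = 4/3, x_0 = 3/4, this gives:
  X_t = 3/4 * exp((19/9) * t + (4/3) * B_t).
Since sigma*B_t ~ Normal(0, sigma^2 t), E[exp(sigma*B_t)] = exp(sigma^2 t / 2); so E[X_t] = x_0 * exp((mu - sigma^2/2) t) * exp(sigma^2 t / 2) = x_0 * exp(mu t) = 3*exp(3*t)/4.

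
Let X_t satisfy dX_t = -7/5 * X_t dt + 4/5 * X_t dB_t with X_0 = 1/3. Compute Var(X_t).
Var(X_t) = (exp(16*t/25) - 1)*exp(-14*t/5)/9

For GBM dX = mu X dt + sigma X dB with X_0 = x_0, apply Itô to Y = log X: dY = (mu - sigma^2/2) dt + sigma dB, so Y_t = log(x_0) + (mu - sigma^2/2) t + sigma B_t and hence X_t = x_0 * exp((mu - sigma^2/2) t + sigma B_t).
With mu = -7/5, sigma = 4/5, x_0 = 1/3, this gives:
  X_t = 1/3 * exp((-43/25) * t + (4/5) * B_t).
Since sigma*B_t ~ Normal(0, sigma^2 t), E[exp(sigma*B_t)] = exp(sigma^2 t / 2); so E[X_t] = x_0 * exp((mu - sigma^2/2) t) * exp(sigma^2 t / 2) = x_0 * exp(mu t) = exp(-7*t/5)/3.
Var(X_t) = E[X_t^2] - (E[X_t])^2 = x_0^2 * exp(2 mu t) * (exp(sigma^2 t) - 1) = (exp(16*t/25) - 1)*exp(-14*t/5)/9.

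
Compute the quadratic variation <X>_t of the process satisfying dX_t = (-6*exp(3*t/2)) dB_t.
<X>_t = 12*exp(3*t) - 12

For an Itô process dX_t = a(t) dt + b(t) dB_t, the quadratic variation is <X>_t = int_0^t b(s)^2 ds (the drift term does not contribute). Here b(s) = -6*exp(3*s/2), so
  b(s)^2 = 36*exp(3*s).
Integrating from 0 to t:
  <X>_t = int_0^t (36*exp(3*s)) ds = 12*exp(3*t) - 12.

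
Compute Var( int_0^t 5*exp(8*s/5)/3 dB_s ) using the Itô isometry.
Var = 125*exp(16*t/5)/144 - 125/144

The Itô integral of a deterministic integrand f(s) has mean 0 because each increment f(s) * (B_{s+ds} - B_s) has mean 0. By the Itô isometry:
  Var( int_0^t f(s) dB_s ) = E[ (int_0^t f(s) dB_s)^2 ] = int_0^t f(s)^2 ds.
Here f(s) = 5*exp(8*s/5)/3, so f(s)^2 = 25*exp(16*s/5)/9. Integrate:
  int_0^t (25*exp(16*s/5)/9) ds = 125*exp(16*t/5)/144 - 125/144.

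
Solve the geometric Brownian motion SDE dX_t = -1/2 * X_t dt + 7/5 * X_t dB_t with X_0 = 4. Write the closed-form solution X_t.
X_t = 4 * exp((-37/25) * t + (7/5) * B_t)

For GBM dX = mu X dt + sigma X dB with X_0 = x_0, apply Itô to Y = log X: dY = (mu - sigma^2/2) dt + sigma dB, so Y_t = log(x_0) + (mu - sigma^2/2) t + sigma B_t and hence X_t = x_0 * exp((mu - sigma^2/2) t + sigma B_t).
With mu = -1/2, sigma = 7/5, x_0 = 4, this gives:
  X_t = 4 * exp((-37/25) * t + (7/5) * B_t).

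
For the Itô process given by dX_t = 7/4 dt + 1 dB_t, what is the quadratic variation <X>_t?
<X>_t = t

For an Itô process dX_t = a(t) dt + b(t) dB_t, the quadratic variation is <X>_t = int_0^t b(s)^2 ds (the drift term does not contribute). Here b(s) = 1, so
  b(s)^2 = 1.
Integrating from 0 to t:
  <X>_t = int_0^t (1) ds = t.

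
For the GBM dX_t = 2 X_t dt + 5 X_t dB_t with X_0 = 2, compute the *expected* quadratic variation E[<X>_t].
E[<X>_t] = 100*exp(29*t)/29 - 100/29

<X>_t = int_0^t (5 * X_s)^2 ds. Taking expectation inside the integral: E[<X>_t] = 5^2 * int_0^t E[X_s^2] ds. For GBM, E[X_s^2] = x_0^2 * exp((2 mu + sigma^2) s). Integrating:
  E[<X>_t] = 5^2 * 2^2 * (exp((2*2 + 5^2) t) - 1) / (2*2 + 5^2)
           = 5^2 * 2^2 * (exp(29 t) - 1) / 29 = 100*exp(29*t)/29 - 100/29.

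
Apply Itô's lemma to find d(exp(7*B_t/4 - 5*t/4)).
d(exp(7*B_t/4 - 5*t/4)) = (9*exp(7*B_t/4 - 5*t/4)/32) dt + (7*exp(7*B_t/4 - 5*t/4)/4) dB_t

Itô's formula for f(t, x): d f(t, B_t) = (f_t + (1/2) f_xx) dt + f_x dB_t. Compute partials of f(t, x) = exp(-5*t/4 + 7*x/4):
  f_t(t,x)  = -5*exp(-5*t/4 + 7*x/4)/4
  f_x(t,x)  = 7*exp(-5*t/4 + 7*x/4)/4
  f_xx(t,x) = 49*exp(-5*t/4 + 7*x/4)/16
Assemble drift = f_t + (1/2) f_xx = 9*exp(-5*t/4 + 7*x/4)/32 and diffusion = f_x = 7*exp(-5*t/4 + 7*x/4)/4. Substituting x = B_t:
  d(exp(7*B_t/4 - 5*t/4)) = (9*exp(7*B_t/4 - 5*t/4)/32) dt + (7*exp(7*B_t/4 - 5*t/4)/4) dB_t.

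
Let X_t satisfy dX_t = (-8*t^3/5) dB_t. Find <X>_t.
<X>_t = 64*t^7/175

For an Itô process dX_t = a(t) dt + b(t) dB_t, the quadratic variation is <X>_t = int_0^t b(s)^2 ds (the drift term does not contribute). Here b(s) = -8*s^3/5, so
  b(s)^2 = 64*s^6/25.
Integrating from 0 to t:
  <X>_t = int_0^t (64*s^6/25) ds = 64*t^7/175.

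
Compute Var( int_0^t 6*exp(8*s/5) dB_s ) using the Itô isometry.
Var = 45*exp(16*t/5)/4 - 45/4

The Itô integral of a deterministic integrand f(s) has mean 0 because each increment f(s) * (B_{s+ds} - B_s) has mean 0. By the Itô isometry:
  Var( int_0^t f(s) dB_s ) = E[ (int_0^t f(s) dB_s)^2 ] = int_0^t f(s)^2 ds.
Here f(s) = 6*exp(8*s/5), so f(s)^2 = 36*exp(16*s/5). Integrate:
  int_0^t (36*exp(16*s/5)) ds = 45*exp(16*t/5)/4 - 45/4.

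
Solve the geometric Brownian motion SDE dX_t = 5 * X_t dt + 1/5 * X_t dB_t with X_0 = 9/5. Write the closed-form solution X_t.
X_t = 9/5 * exp((249/50) * t + (1/5) * B_t)

For GBM dX = mu X dt + sigma X dB with X_0 = x_0, apply Itô to Y = log X: dY = (mu - sigma^2/2) dt + sigma dB, so Y_t = log(x_0) + (mu - sigma^2/2) t + sigma B_t and hence X_t = x_0 * exp((mu - sigma^2/2) t + sigma B_t).
With mu = 5, sigma = 1/5, x_0 = 9/5, this gives:
  X_t = 9/5 * exp((249/50) * t + (1/5) * B_t).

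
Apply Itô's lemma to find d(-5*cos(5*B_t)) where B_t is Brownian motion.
d(-5*cos(5*B_t)) = (125*cos(5*B_t)/2) dt + (25*sin(5*B_t)) dB_t

Itô's formula for f(B_t) gives d f(B_t) = f'(B_t) dB_t + (1/2) f''(B_t) dt. Compute derivatives of f(x) = -5*cos(5*x):
  f'(x)  = 25*sin(5*x)
  f''(x) = 125*cos(5*x)
Substitute x = B_t and multiply the f'' term by 1/2:
  drift     = (1/2) * (125*cos(5*x)) evaluated at B_t = 125*cos(5*B_t)/2
  diffusion = (25*sin(5*x)) evaluated at B_t = 25*sin(5*B_t)
Therefore d(-5*cos(5*B_t)) = (125*cos(5*B_t)/2) dt + (25*sin(5*B_t)) dB_t.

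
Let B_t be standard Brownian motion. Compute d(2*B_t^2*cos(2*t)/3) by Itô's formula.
d(2*B_t^2*cos(2*t)/3) = (-4*B_t^2*sin(2*t)/3 + 2*cos(2*t)/3) dt + (4*B_t*cos(2*t)/3) dB_t

Itô's formula for f(t, x): d f(t, B_t) = (f_t + (1/2) f_xx) dt + f_x dB_t. Compute partials of f(t, x) = 2*x^2*cos(2*t)/3:
  f_t(t,x)  = -4*x^2*sin(2*t)/3
  f_x(t,x)  = 4*x*cos(2*t)/3
  f_xx(t,x) = 4*cos(2*t)/3
Assemble drift = f_t + (1/2) f_xx = -4*x^2*sin(2*t)/3 + 2*cos(2*t)/3 and diffusion = f_x = 4*x*cos(2*t)/3. Substituting x = B_t:
  d(2*B_t^2*cos(2*t)/3) = (-4*B_t^2*sin(2*t)/3 + 2*cos(2*t)/3) dt + (4*B_t*cos(2*t)/3) dB_t.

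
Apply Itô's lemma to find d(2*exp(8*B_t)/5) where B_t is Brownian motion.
d(2*exp(8*B_t)/5) = (64*exp(8*B_t)/5) dt + (16*exp(8*B_t)/5) dB_t

Itô's formula for f(B_t) gives d f(B_t) = f'(B_t) dB_t + (1/2) f''(B_t) dt. Compute derivatives of f(x) = 2*exp(8*x)/5:
  f'(x)  = 16*exp(8*x)/5
  f''(x) = 128*exp(8*x)/5
Substitute x = B_t and multiply the f'' term by 1/2:
  drift     = (1/2) * (128*exp(8*x)/5) evaluated at B_t = 64*exp(8*B_t)/5
  diffusion = (16*exp(8*x)/5) evaluated at B_t = 16*exp(8*B_t)/5
Therefore d(2*exp(8*B_t)/5) = (64*exp(8*B_t)/5) dt + (16*exp(8*B_t)/5) dB_t.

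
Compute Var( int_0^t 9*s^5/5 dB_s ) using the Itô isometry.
Var = 81*t^11/275

The Itô integral of a deterministic integrand f(s) has mean 0 because each increment f(s) * (B_{s+ds} - B_s) has mean 0. By the Itô isometry:
  Var( int_0^t f(s) dB_s ) = E[ (int_0^t f(s) dB_s)^2 ] = int_0^t f(s)^2 ds.
Here f(s) = 9*s^5/5, so f(s)^2 = 81*s^10/25. Integrate:
  int_0^t (81*s^10/25) ds = 81*t^11/275.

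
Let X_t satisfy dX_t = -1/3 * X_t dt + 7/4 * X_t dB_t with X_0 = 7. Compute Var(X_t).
Var(X_t) = (49*exp(49*t/16) - 49)*exp(-2*t/3)

For GBM dX = mu X dt + sigma X dB with X_0 = x_0, apply Itô to Y = log X: dY = (mu - sigma^2/2) dt + sigma dB, so Y_t = log(x_0) + (mu - sigma^2/2) t + sigma B_t and hence X_t = x_0 * exp((mu - sigma^2/2) t + sigma B_t).
With mu = -1/3, sigma = 7/4, x_0 = 7, this gives:
  X_t = 7 * exp((-179/96) * t + (7/4) * B_t).
Since sigma*B_t ~ Normal(0, sigma^2 t), E[exp(sigma*B_t)] = exp(sigma^2 t / 2); so E[X_t] = x_0 * exp((mu - sigma^2/2) t) * exp(sigma^2 t / 2) = x_0 * exp(mu t) = 7*exp(-t/3).
Var(X_t) = E[X_t^2] - (E[X_t])^2 = x_0^2 * exp(2 mu t) * (exp(sigma^2 t) - 1) = (49*exp(49*t/16) - 49)*exp(-2*t/3).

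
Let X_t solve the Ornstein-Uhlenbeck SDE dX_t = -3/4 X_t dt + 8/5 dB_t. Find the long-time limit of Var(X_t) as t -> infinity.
lim Var(X_t) = 128/75

The OU SDE dX = -theta X dt + sigma dB admits the integrating factor exp(theta t): d(exp(theta t) X_t) = sigma exp(theta t) dB_t. Integrating from 0 to t gives X_t = x_0 * exp(-theta t) + sigma * int_0^t exp(-theta (t-s)) dB_s for any initial x_0. The Itô integral has variance (by the Itô isometry) sigma^2 * int_0^t exp(-2 theta (t - s)) ds = sigma^2 * (1 - exp(-2 theta t)) / (2 theta), independent of x_0.
With theta = 3/4, sigma = 8/5:
  Var(X_t) = (8/5)^2 * (1 - exp(-2*3/4 t)) / (2 * 3/4) = 128/75 - 128*exp(-3*t/2)/75.
As t -> infinity, exp(-2*3/4 t) -> 0, so the stationary variance is sigma^2 / (2 theta) = 128/75.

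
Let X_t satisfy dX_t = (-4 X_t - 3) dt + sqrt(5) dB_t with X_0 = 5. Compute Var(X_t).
Var(X_t) = 5/8 - 5*exp(-8*t)/8

The variance V(t) = Var(X_t) satisfies V'(t) = 2 a V(t) + c^2 with V(0) = 0 (drift coefficient is linear in X, diffusion is constant). With a = -4, c = sqrt(5), the solution is
  V(t) = (c^2 / (2 a)) * (exp(2 a t) - 1)
       = (sqrt(5)^2 / (2*(-4))) * (exp((-8) t) - 1)
       = 5/8 - 5*exp(-8*t)/8.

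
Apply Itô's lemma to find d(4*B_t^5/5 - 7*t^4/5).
d(4*B_t^5/5 - 7*t^4/5) = (8*B_t^3 - 28*t^3/5) dt + (4*B_t^4) dB_t

Itô's formula for f(t, x): d f(t, B_t) = (f_t + (1/2) f_xx) dt + f_x dB_t. Compute partials of f(t, x) = -7*t^4/5 + 4*x^5/5:
  f_t(t,x)  = -28*t^3/5
  f_x(t,x)  = 4*x^4
  f_xx(t,x) = 16*x^3
Assemble drift = f_t + (1/2) f_xx = -28*t^3/5 + 8*x^3 and diffusion = f_x = 4*x^4. Substituting x = B_t:
  d(4*B_t^5/5 - 7*t^4/5) = (8*B_t^3 - 28*t^3/5) dt + (4*B_t^4) dB_t.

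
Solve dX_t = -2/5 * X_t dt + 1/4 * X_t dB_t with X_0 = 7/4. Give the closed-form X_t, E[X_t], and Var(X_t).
X_t = 7/4 * exp((-69/160) t + (1/4) B_t); E[X_t] = 7*exp(-2*t/5)/4; Var(X_t) = (49*exp(t/16) - 49)*exp(-4*t/5)/16

For GBM dX = mu X dt + sigma X dB with X_0 = x_0, apply Itô to Y = log X: dY = (mu - sigma^2/2) dt + sigma dB, so Y_t = log(x_0) + (mu - sigma^2/2) t + sigma B_t and hence X_t = x_0 * exp((mu - sigma^2/2) t + sigma B_t).
With mu = -2/5, sigma = 1/4, x_0 = 7/4, this gives:
  X_t = 7/4 * exp((-69/160) * t + (1/4) * B_t).
Since sigma*B_t ~ Normal(0, sigma^2 t), E[exp(sigma*B_t)] = exp(sigma^2 t / 2); so E[X_t] = x_0 * exp((mu - sigma^2/2) t) * exp(sigma^2 t / 2) = x_0 * exp(mu t) = 7*exp(-2*t/5)/4.
Var(X_t) = E[X_t^2] - (E[X_t])^2 = x_0^2 * exp(2 mu t) * (exp(sigma^2 t) - 1) = (49*exp(t/16) - 49)*exp(-4*t/5)/16.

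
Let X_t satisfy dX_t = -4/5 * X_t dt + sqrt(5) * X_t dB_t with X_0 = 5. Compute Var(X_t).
Var(X_t) = (25*exp(5*t) - 25)*exp(-8*t/5)

For GBM dX = mu X dt + sigma X dB with X_0 = x_0, apply Itô to Y = log X: dY = (mu - sigma^2/2) dt + sigma dB, so Y_t = log(x_0) + (mu - sigma^2/2) t + sigma B_t and hence X_t = x_0 * exp((mu - sigma^2/2) t + sigma B_t).
With mu = -4/5, sigma = sqrt(5), x_0 = 5, this gives:
  X_t = 5 * exp((-33/10) * t + (sqrt(5)) * B_t).
Since sigma*B_t ~ Normal(0, sigma^2 t), E[exp(sigma*B_t)] = exp(sigma^2 t / 2); so E[X_t] = x_0 * exp((mu - sigma^2/2) t) * exp(sigma^2 t / 2) = x_0 * exp(mu t) = 5*exp(-4*t/5).
Var(X_t) = E[X_t^2] - (E[X_t])^2 = x_0^2 * exp(2 mu t) * (exp(sigma^2 t) - 1) = (25*exp(5*t) - 25)*exp(-8*t/5).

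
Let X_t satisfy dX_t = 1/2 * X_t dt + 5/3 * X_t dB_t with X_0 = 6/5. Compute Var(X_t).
Var(X_t) = 36*(exp(25*t/9) - 1)*exp(t)/25

For GBM dX = mu X dt + sigma X dB with X_0 = x_0, apply Itô to Y = log X: dY = (mu - sigma^2/2) dt + sigma dB, so Y_t = log(x_0) + (mu - sigma^2/2) t + sigma B_t and hence X_t = x_0 * exp((mu - sigma^2/2) t + sigma B_t).
With mu = 1/2, sigma = 5/3, x_0 = 6/5, this gives:
  X_t = 6/5 * exp((-8/9) * t + (5/3) * B_t).
Since sigma*B_t ~ Normal(0, sigma^2 t), E[exp(sigma*B_t)] = exp(sigma^2 t / 2); so E[X_t] = x_0 * exp((mu - sigma^2/2) t) * exp(sigma^2 t / 2) = x_0 * exp(mu t) = 6*exp(t/2)/5.
Var(X_t) = E[X_t^2] - (E[X_t])^2 = x_0^2 * exp(2 mu t) * (exp(sigma^2 t) - 1) = 36*(exp(25*t/9) - 1)*exp(t)/25.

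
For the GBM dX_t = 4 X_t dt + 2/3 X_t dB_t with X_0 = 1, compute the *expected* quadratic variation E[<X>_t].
E[<X>_t] = exp(76*t/9)/19 - 1/19

<X>_t = int_0^t ((2/3) * X_s)^2 ds. Taking expectation inside the integral: E[<X>_t] = (2/3)^2 * int_0^t E[X_s^2] ds. For GBM, E[X_s^2] = x_0^2 * exp((2 mu + sigma^2) s). Integrating:
  E[<X>_t] = (2/3)^2 * 1^2 * (exp((2*4 + (2/3)^2) t) - 1) / (2*4 + (2/3)^2)
           = (2/3)^2 * 1^2 * (exp((76/9) t) - 1) / (76/9) = exp(76*t/9)/19 - 1/19.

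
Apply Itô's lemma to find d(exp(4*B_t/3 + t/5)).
d(exp(4*B_t/3 + t/5)) = (49*exp(4*B_t/3 + t/5)/45) dt + (4*exp(4*B_t/3 + t/5)/3) dB_t

Itô's formula for f(t, x): d f(t, B_t) = (f_t + (1/2) f_xx) dt + f_x dB_t. Compute partials of f(t, x) = exp(t/5 + 4*x/3):
  f_t(t,x)  = exp(t/5 + 4*x/3)/5
  f_x(t,x)  = 4*exp(t/5 + 4*x/3)/3
  f_xx(t,x) = 16*exp(t/5 + 4*x/3)/9
Assemble drift = f_t + (1/2) f_xx = 49*exp(t/5 + 4*x/3)/45 and diffusion = f_x = 4*exp(t/5 + 4*x/3)/3. Substituting x = B_t:
  d(exp(4*B_t/3 + t/5)) = (49*exp(4*B_t/3 + t/5)/45) dt + (4*exp(4*B_t/3 + t/5)/3) dB_t.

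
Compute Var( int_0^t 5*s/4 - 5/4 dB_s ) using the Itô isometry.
Var = 25*t*(t^2 - 3*t + 3)/48

The Itô integral of a deterministic integrand f(s) has mean 0 because each increment f(s) * (B_{s+ds} - B_s) has mean 0. By the Itô isometry:
  Var( int_0^t f(s) dB_s ) = E[ (int_0^t f(s) dB_s)^2 ] = int_0^t f(s)^2 ds.
Here f(s) = 5*s/4 - 5/4, so f(s)^2 = 25*(s - 1)^2/16. Integrate:
  int_0^t (25*(s - 1)^2/16) ds = 25*t*(t^2 - 3*t + 3)/48.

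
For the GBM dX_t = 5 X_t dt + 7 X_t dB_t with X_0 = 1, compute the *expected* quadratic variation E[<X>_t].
E[<X>_t] = 49*exp(59*t)/59 - 49/59

<X>_t = int_0^t (7 * X_s)^2 ds. Taking expectation inside the integral: E[<X>_t] = 7^2 * int_0^t E[X_s^2] ds. For GBM, E[X_s^2] = x_0^2 * exp((2 mu + sigma^2) s). Integrating:
  E[<X>_t] = 7^2 * 1^2 * (exp((2*5 + 7^2) t) - 1) / (2*5 + 7^2)
           = 7^2 * 1^2 * (exp(59 t) - 1) / 59 = 49*exp(59*t)/59 - 49/59.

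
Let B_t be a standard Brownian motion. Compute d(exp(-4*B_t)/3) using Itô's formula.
d(exp(-4*B_t)/3) = (8*exp(-4*B_t)/3) dt + (-4*exp(-4*B_t)/3) dB_t

Itô's formula for f(B_t) gives d f(B_t) = f'(B_t) dB_t + (1/2) f''(B_t) dt. Compute derivatives of f(x) = exp(-4*x)/3:
  f'(x)  = -4*exp(-4*x)/3
  f''(x) = 16*exp(-4*x)/3
Substitute x = B_t and multiply the f'' term by 1/2:
  drift     = (1/2) * (16*exp(-4*x)/3) evaluated at B_t = 8*exp(-4*B_t)/3
  diffusion = (-4*exp(-4*x)/3) evaluated at B_t = -4*exp(-4*B_t)/3
Therefore d(exp(-4*B_t)/3) = (8*exp(-4*B_t)/3) dt + (-4*exp(-4*B_t)/3) dB_t.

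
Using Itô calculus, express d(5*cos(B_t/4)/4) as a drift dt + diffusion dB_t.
d(5*cos(B_t/4)/4) = (-5*cos(B_t/4)/128) dt + (-5*sin(B_t/4)/16) dB_t

Itô's formula for f(B_t) gives d f(B_t) = f'(B_t) dB_t + (1/2) f''(B_t) dt. Compute derivatives of f(x) = 5*cos(x/4)/4:
  f'(x)  = -5*sin(x/4)/16
  f''(x) = -5*cos(x/4)/64
Substitute x = B_t and multiply the f'' term by 1/2:
  drift     = (1/2) * (-5*cos(x/4)/64) evaluated at B_t = -5*cos(B_t/4)/128
  diffusion = (-5*sin(x/4)/16) evaluated at B_t = -5*sin(B_t/4)/16
Therefore d(5*cos(B_t/4)/4) = (-5*cos(B_t/4)/128) dt + (-5*sin(B_t/4)/16) dB_t.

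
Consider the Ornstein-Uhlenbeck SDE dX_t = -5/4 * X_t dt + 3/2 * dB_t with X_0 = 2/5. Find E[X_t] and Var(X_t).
E[X_t] = 2*exp(-5*t/4)/5; Var(X_t) = 9/10 - 9*exp(-5*t/2)/10

The OU SDE dX = -theta X dt + sigma dB admits the integrating factor exp(theta t): d(exp(theta t) X_t) = sigma exp(theta t) dB_t. Integrating from 0 to t:
  X_t = x_0 * exp(-theta t) + sigma * int_0^t exp(-theta (t-s)) dB_s.
The Itô integral has mean 0 and (by the Itô isometry) variance sigma^2 * int_0^t exp(-2 theta (t - s)) ds = sigma^2 * (1 - exp(-2 theta t)) / (2 theta).
With theta = 5/4, sigma = 3/2, x_0 = 2/5:
  E[X_t] = 2/5 * exp(-5/4 t) = 2*exp(-5*t/4)/5
  Var(X_t) = (3/2)^2 * (1 - exp(-2*5/4 t)) / (2 * 5/4) = 9/10 - 9*exp(-5*t/2)/10.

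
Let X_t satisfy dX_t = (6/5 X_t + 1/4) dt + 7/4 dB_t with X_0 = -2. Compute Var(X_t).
Var(X_t) = 245*exp(12*t/5)/192 - 245/192

The variance V(t) = Var(X_t) satisfies V'(t) = 2 a V(t) + c^2 with V(0) = 0 (drift coefficient is linear in X, diffusion is constant). With a = 6/5, c = 7/4, the solution is
  V(t) = (c^2 / (2 a)) * (exp(2 a t) - 1)
       = ((7/4)^2 / (2*(6/5))) * (exp((12/5) t) - 1)
       = 245*exp(12*t/5)/192 - 245/192.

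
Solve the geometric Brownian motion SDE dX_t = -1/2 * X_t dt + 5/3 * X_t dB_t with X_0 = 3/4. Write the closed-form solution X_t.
X_t = 3/4 * exp((-17/9) * t + (5/3) * B_t)

For GBM dX = mu X dt + sigma X dB with X_0 = x_0, apply Itô to Y = log X: dY = (mu - sigma^2/2) dt + sigma dB, so Y_t = log(x_0) + (mu - sigma^2/2) t + sigma B_t and hence X_t = x_0 * exp((mu - sigma^2/2) t + sigma B_t).
With mu = -1/2, sigma = 5/3, x_0 = 3/4, this gives:
  X_t = 3/4 * exp((-17/9) * t + (5/3) * B_t).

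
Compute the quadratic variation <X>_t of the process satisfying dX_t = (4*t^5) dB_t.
<X>_t = 16*t^11/11

For an Itô process dX_t = a(t) dt + b(t) dB_t, the quadratic variation is <X>_t = int_0^t b(s)^2 ds (the drift term does not contribute). Here b(s) = 4*s^5, so
  b(s)^2 = 16*s^10.
Integrating from 0 to t:
  <X>_t = int_0^t (16*s^10) ds = 16*t^11/11.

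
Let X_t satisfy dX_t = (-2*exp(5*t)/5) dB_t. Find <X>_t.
<X>_t = 2*exp(10*t)/125 - 2/125

For an Itô process dX_t = a(t) dt + b(t) dB_t, the quadratic variation is <X>_t = int_0^t b(s)^2 ds (the drift term does not contribute). Here b(s) = -2*exp(5*s)/5, so
  b(s)^2 = 4*exp(10*s)/25.
Integrating from 0 to t:
  <X>_t = int_0^t (4*exp(10*s)/25) ds = 2*exp(10*t)/125 - 2/125.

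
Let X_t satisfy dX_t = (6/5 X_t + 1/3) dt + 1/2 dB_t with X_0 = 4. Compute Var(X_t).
Var(X_t) = 5*exp(12*t/5)/48 - 5/48

The variance V(t) = Var(X_t) satisfies V'(t) = 2 a V(t) + c^2 with V(0) = 0 (drift coefficient is linear in X, diffusion is constant). With a = 6/5, c = 1/2, the solution is
  V(t) = (c^2 / (2 a)) * (exp(2 a t) - 1)
       = ((1/2)^2 / (2*(6/5))) * (exp((12/5) t) - 1)
       = 5*exp(12*t/5)/48 - 5/48.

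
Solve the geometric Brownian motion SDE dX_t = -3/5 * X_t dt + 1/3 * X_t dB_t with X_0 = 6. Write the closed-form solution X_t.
X_t = 6 * exp((-59/90) * t + (1/3) * B_t)

For GBM dX = mu X dt + sigma X dB with X_0 = x_0, apply Itô to Y = log X: dY = (mu - sigma^2/2) dt + sigma dB, so Y_t = log(x_0) + (mu - sigma^2/2) t + sigma B_t and hence X_t = x_0 * exp((mu - sigma^2/2) t + sigma B_t).
With mu = -3/5, sigma = 1/3, x_0 = 6, this gives:
  X_t = 6 * exp((-59/90) * t + (1/3) * B_t).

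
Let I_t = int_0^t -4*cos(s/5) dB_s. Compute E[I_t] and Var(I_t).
E[I_t] = 0; Var(I_t) = 8*t + 20*sin(2*t/5)

The Itô integral of a deterministic integrand f(s) has mean 0 because each increment f(s) * (B_{s+ds} - B_s) has mean 0. By the Itô isometry:
  Var( int_0^t f(s) dB_s ) = E[ (int_0^t f(s) dB_s)^2 ] = int_0^t f(s)^2 ds.
Here f(s) = -4*cos(s/5), so f(s)^2 = 16*cos(s/5)^2. Integrate:
  int_0^t (16*cos(s/5)^2) ds = 8*t + 20*sin(2*t/5).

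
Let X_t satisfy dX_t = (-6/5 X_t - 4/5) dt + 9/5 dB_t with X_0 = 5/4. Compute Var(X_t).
Var(X_t) = 27/20 - 27*exp(-12*t/5)/20

The variance V(t) = Var(X_t) satisfies V'(t) = 2 a V(t) + c^2 with V(0) = 0 (drift coefficient is linear in X, diffusion is constant). With a = -6/5, c = 9/5, the solution is
  V(t) = (c^2 / (2 a)) * (exp(2 a t) - 1)
       = ((9/5)^2 / (2*(-6/5))) * (exp((-12/5) t) - 1)
       = 27/20 - 27*exp(-12*t/5)/20.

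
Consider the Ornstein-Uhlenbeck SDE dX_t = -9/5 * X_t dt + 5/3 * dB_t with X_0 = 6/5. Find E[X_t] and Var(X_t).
E[X_t] = 6*exp(-9*t/5)/5; Var(X_t) = 125/162 - 125*exp(-18*t/5)/162

The OU SDE dX = -theta X dt + sigma dB admits the integrating factor exp(theta t): d(exp(theta t) X_t) = sigma exp(theta t) dB_t. Integrating from 0 to t:
  X_t = x_0 * exp(-theta t) + sigma * int_0^t exp(-theta (t-s)) dB_s.
The Itô integral has mean 0 and (by the Itô isometry) variance sigma^2 * int_0^t exp(-2 theta (t - s)) ds = sigma^2 * (1 - exp(-2 theta t)) / (2 theta).
With theta = 9/5, sigma = 5/3, x_0 = 6/5:
  E[X_t] = 6/5 * exp(-9/5 t) = 6*exp(-9*t/5)/5
  Var(X_t) = (5/3)^2 * (1 - exp(-2*9/5 t)) / (2 * 9/5) = 125/162 - 125*exp(-18*t/5)/162.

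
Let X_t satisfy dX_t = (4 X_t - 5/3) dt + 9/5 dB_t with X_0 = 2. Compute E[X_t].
E[X_t] = 19*exp(4*t)/12 + 5/12

Taking expectations and using E[dB_t] = 0, the mean m(t) = E[X_t] satisfies the ODE m'(t) = a m(t) + b with m(0) = x_0. With a = 4, b = -5/3, x_0 = 2, the solution is
  m(t) = x_0 * exp(a t) + (b/a) * (exp(a t) - 1)
       = 2 * exp(4 t) + ((-5/3)/4) * (exp(4 t) - 1)
       = 19*exp(4*t)/12 + 5/12.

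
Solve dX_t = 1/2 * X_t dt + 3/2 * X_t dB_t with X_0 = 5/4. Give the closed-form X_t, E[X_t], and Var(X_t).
X_t = 5/4 * exp((-5/8) t + (3/2) B_t); E[X_t] = 5*exp(t/2)/4; Var(X_t) = 25*(exp(9*t/4) - 1)*exp(t)/16

For GBM dX = mu X dt + sigma X dB with X_0 = x_0, apply Itô to Y = log X: dY = (mu - sigma^2/2) dt + sigma dB, so Y_t = log(x_0) + (mu - sigma^2/2) t + sigma B_t and hence X_t = x_0 * exp((mu - sigma^2/2) t + sigma B_t).
With mu = 1/2, sigma = 3/2, x_0 = 5/4, this gives:
  X_t = 5/4 * exp((-5/8) * t + (3/2) * B_t).
Since sigma*B_t ~ Normal(0, sigma^2 t), E[exp(sigma*B_t)] = exp(sigma^2 t / 2); so E[X_t] = x_0 * exp((mu - sigma^2/2) t) * exp(sigma^2 t / 2) = x_0 * exp(mu t) = 5*exp(t/2)/4.
Var(X_t) = E[X_t^2] - (E[X_t])^2 = x_0^2 * exp(2 mu t) * (exp(sigma^2 t) - 1) = 25*(exp(9*t/4) - 1)*exp(t)/16.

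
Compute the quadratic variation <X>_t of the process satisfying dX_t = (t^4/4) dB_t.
<X>_t = t^9/144

For an Itô process dX_t = a(t) dt + b(t) dB_t, the quadratic variation is <X>_t = int_0^t b(s)^2 ds (the drift term does not contribute). Here b(s) = s^4/4, so
  b(s)^2 = s^8/16.
Integrating from 0 to t:
  <X>_t = int_0^t (s^8/16) ds = t^9/144.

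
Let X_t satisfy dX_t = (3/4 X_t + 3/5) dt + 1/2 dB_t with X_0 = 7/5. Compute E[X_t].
E[X_t] = 11*exp(3*t/4)/5 - 4/5

Taking expectations and using E[dB_t] = 0, the mean m(t) = E[X_t] satisfies the ODE m'(t) = a m(t) + b with m(0) = x_0. With a = 3/4, b = 3/5, x_0 = 7/5, the solution is
  m(t) = x_0 * exp(a t) + (b/a) * (exp(a t) - 1)
       = (7/5) * exp((3/4) t) + ((3/5)/(3/4)) * (exp((3/4) t) - 1)
       = 11*exp(3*t/4)/5 - 4/5.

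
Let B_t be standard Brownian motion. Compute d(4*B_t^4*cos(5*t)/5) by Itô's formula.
d(4*B_t^4*cos(5*t)/5) = (4*B_t^2*(-B_t^2*sin(5*t) + 6*cos(5*t)/5)) dt + (16*B_t^3*cos(5*t)/5) dB_t

Itô's formula for f(t, x): d f(t, B_t) = (f_t + (1/2) f_xx) dt + f_x dB_t. Compute partials of f(t, x) = 4*x^4*cos(5*t)/5:
  f_t(t,x)  = -4*x^4*sin(5*t)
  f_x(t,x)  = 16*x^3*cos(5*t)/5
  f_xx(t,x) = 48*x^2*cos(5*t)/5
Assemble drift = f_t + (1/2) f_xx = 4*x^2*(-x^2*sin(5*t) + 6*cos(5*t)/5) and diffusion = f_x = 16*x^3*cos(5*t)/5. Substituting x = B_t:
  d(4*B_t^4*cos(5*t)/5) = (4*B_t^2*(-B_t^2*sin(5*t) + 6*cos(5*t)/5)) dt + (16*B_t^3*cos(5*t)/5) dB_t.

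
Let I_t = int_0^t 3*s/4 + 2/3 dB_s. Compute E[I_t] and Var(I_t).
E[I_t] = 0; Var(I_t) = t*(27*t^2 + 72*t + 64)/144

The Itô integral of a deterministic integrand f(s) has mean 0 because each increment f(s) * (B_{s+ds} - B_s) has mean 0. By the Itô isometry:
  Var( int_0^t f(s) dB_s ) = E[ (int_0^t f(s) dB_s)^2 ] = int_0^t f(s)^2 ds.
Here f(s) = 3*s/4 + 2/3, so f(s)^2 = (9*s + 8)^2/144. Integrate:
  int_0^t ((9*s + 8)^2/144) ds = t*(27*t^2 + 72*t + 64)/144.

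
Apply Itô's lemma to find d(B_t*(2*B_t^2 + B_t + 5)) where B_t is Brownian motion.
d(B_t*(2*B_t^2 + B_t + 5)) = (6*B_t + 1) dt + (6*B_t^2 + 2*B_t + 5) dB_t

Itô's formula for f(B_t) gives d f(B_t) = f'(B_t) dB_t + (1/2) f''(B_t) dt. Compute derivatives of f(x) = x*(2*x^2 + x + 5):
  f'(x)  = 6*x^2 + 2*x + 5
  f''(x) = 12*x + 2
Substitute x = B_t and multiply the f'' term by 1/2:
  drift     = (1/2) * (12*x + 2) evaluated at B_t = 6*B_t + 1
  diffusion = (6*x^2 + 2*x + 5) evaluated at B_t = 6*B_t^2 + 2*B_t + 5
Therefore d(B_t*(2*B_t^2 + B_t + 5)) = (6*B_t + 1) dt + (6*B_t^2 + 2*B_t + 5) dB_t.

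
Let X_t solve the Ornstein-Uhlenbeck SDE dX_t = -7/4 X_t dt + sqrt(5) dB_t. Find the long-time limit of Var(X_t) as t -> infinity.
lim Var(X_t) = 10/7

The OU SDE dX = -theta X dt + sigma dB admits the integrating factor exp(theta t): d(exp(theta t) X_t) = sigma exp(theta t) dB_t. Integrating from 0 to t gives X_t = x_0 * exp(-theta t) + sigma * int_0^t exp(-theta (t-s)) dB_s for any initial x_0. The Itô integral has variance (by the Itô isometry) sigma^2 * int_0^t exp(-2 theta (t - s)) ds = sigma^2 * (1 - exp(-2 theta t)) / (2 theta), independent of x_0.
With theta = 7/4, sigma = sqrt(5):
  Var(X_t) = (sqrt(5))^2 * (1 - exp(-2*7/4 t)) / (2 * 7/4) = 10/7 - 10*exp(-7*t/2)/7.
As t -> infinity, exp(-2*7/4 t) -> 0, so the stationary variance is sigma^2 / (2 theta) = 10/7.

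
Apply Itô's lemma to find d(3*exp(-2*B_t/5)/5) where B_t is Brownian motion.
d(3*exp(-2*B_t/5)/5) = (6*exp(-2*B_t/5)/125) dt + (-6*exp(-2*B_t/5)/25) dB_t

Itô's formula for f(B_t) gives d f(B_t) = f'(B_t) dB_t + (1/2) f''(B_t) dt. Compute derivatives of f(x) = 3*exp(-2*x/5)/5:
  f'(x)  = -6*exp(-2*x/5)/25
  f''(x) = 12*exp(-2*x/5)/125
Substitute x = B_t and multiply the f'' term by 1/2:
  drift     = (1/2) * (12*exp(-2*x/5)/125) evaluated at B_t = 6*exp(-2*B_t/5)/125
  diffusion = (-6*exp(-2*x/5)/25) evaluated at B_t = -6*exp(-2*B_t/5)/25
Therefore d(3*exp(-2*B_t/5)/5) = (6*exp(-2*B_t/5)/125) dt + (-6*exp(-2*B_t/5)/25) dB_t.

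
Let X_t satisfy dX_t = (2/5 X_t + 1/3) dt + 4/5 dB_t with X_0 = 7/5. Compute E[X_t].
E[X_t] = 67*exp(2*t/5)/30 - 5/6

Taking expectations and using E[dB_t] = 0, the mean m(t) = E[X_t] satisfies the ODE m'(t) = a m(t) + b with m(0) = x_0. With a = 2/5, b = 1/3, x_0 = 7/5, the solution is
  m(t) = x_0 * exp(a t) + (b/a) * (exp(a t) - 1)
       = (7/5) * exp((2/5) t) + ((1/3)/(2/5)) * (exp((2/5) t) - 1)
       = 67*exp(2*t/5)/30 - 5/6.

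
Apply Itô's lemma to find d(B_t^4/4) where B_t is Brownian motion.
d(B_t^4/4) = (3*B_t^2/2) dt + (B_t^3) dB_t

Itô's formula for f(B_t) gives d f(B_t) = f'(B_t) dB_t + (1/2) f''(B_t) dt. Compute derivatives of f(x) = x^4/4:
  f'(x)  = x^3
  f''(x) = 3*x^2
Substitute x = B_t and multiply the f'' term by 1/2:
  drift     = (1/2) * (3*x^2) evaluated at B_t = 3*B_t^2/2
  diffusion = (x^3) evaluated at B_t = B_t^3
Therefore d(B_t^4/4) = (3*B_t^2/2) dt + (B_t^3) dB_t.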